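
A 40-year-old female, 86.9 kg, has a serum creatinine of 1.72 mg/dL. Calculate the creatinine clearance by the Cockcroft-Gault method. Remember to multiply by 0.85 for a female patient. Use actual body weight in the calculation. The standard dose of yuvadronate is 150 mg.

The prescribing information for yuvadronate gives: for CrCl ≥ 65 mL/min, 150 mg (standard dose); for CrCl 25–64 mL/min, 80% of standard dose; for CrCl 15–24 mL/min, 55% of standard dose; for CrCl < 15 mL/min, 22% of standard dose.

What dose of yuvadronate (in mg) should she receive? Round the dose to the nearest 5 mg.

120 mg

CrCl = (140 − 40) × 86.9 / (72 × 1.72) × 0.85 = 8690.0 / 123.84 × 0.85 ≈ 59.6 mL/min
CrCl ≈ 60 mL/min → bracket 25–64 mL/min.
80% of 150 mg = 120 mg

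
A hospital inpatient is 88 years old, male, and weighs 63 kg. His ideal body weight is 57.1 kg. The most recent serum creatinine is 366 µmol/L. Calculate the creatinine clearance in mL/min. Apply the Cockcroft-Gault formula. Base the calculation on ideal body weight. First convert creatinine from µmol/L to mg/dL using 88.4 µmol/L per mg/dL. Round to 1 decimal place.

10.0 mL/min

SCr = 366 / 88.4 = 4.14 mg/dL
CrCl = (140 − 88) × 57.1 / (72 × 4.14) = 2969.2 / 298.08 ≈ 10.0 mL/min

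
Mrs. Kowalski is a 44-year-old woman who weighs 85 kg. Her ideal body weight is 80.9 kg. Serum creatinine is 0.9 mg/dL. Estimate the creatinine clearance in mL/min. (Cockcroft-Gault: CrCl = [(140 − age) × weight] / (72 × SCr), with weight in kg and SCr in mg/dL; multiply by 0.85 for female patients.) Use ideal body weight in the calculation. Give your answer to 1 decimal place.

101.9 mL/min

CrCl = (140 − 44) × 80.9 / (72 × 0.9) × 0.85 = 7766.4 / 64.80 × 0.85 ≈ 101.9 mL/min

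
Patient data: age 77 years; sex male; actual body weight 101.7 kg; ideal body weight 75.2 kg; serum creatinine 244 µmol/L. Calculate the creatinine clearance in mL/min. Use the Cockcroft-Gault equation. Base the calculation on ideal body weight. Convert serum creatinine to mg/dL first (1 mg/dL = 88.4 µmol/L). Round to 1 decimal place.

SCr = 244 / 88.4 = 2.76 mg/dL
CrCl = (140 − 77) × 75.2 / (72 × 2.76) = 4737.6 / 198.72 ≈ 23.8 mL/min

23.8 mL/min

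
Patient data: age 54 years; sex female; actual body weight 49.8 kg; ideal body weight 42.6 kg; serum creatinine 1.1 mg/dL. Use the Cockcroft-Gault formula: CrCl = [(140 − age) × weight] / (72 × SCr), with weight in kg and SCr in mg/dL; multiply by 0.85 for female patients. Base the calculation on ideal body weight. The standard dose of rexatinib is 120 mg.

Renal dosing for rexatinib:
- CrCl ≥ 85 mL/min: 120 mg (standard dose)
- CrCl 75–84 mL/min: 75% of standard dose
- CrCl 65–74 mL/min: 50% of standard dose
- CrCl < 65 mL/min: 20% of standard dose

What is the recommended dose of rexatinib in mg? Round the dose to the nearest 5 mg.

25 mg

CrCl = (140 − 54) × 42.6 / (72 × 1.1) × 0.85 = 3663.6 / 79.20 × 0.85 ≈ 39.3 mL/min
CrCl ≈ 39 mL/min → bracket < 65 mL/min.
20% of 120 mg = 24 mg → 25 mg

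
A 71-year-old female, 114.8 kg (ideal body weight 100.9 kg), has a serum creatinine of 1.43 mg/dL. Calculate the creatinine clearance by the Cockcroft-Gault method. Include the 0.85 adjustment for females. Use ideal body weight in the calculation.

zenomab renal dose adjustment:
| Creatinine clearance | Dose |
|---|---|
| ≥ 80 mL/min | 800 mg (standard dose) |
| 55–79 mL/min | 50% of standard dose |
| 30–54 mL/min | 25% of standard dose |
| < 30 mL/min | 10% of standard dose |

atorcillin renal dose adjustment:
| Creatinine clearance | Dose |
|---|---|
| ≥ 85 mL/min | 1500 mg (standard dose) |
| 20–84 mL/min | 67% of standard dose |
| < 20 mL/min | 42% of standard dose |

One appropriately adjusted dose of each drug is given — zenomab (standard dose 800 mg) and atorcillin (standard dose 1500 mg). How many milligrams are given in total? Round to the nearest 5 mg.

CrCl = (140 − 71) × 100.9 / (72 × 1.43) × 0.85 = 6962.1 / 102.96 × 0.85 ≈ 57.5 mL/min
CrCl ≈ 57 mL/min.
zenomab: 55–79 mL/min → 50% of 800 mg = 400 mg.
atorcillin: 20–84 mL/min → 67% of 1500 mg = 1005 mg.
Total = 400 + 1005 = 1405 mg.

1405 mg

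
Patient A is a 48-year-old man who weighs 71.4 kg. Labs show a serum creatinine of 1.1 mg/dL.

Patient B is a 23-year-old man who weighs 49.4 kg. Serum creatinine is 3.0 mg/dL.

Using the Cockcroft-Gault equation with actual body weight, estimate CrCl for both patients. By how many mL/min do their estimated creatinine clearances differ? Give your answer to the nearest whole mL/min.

56 mL/min

Patient A: CrCl = (140 − 48) × 71.4 / (72 × 1.1) = 6568.8 / 79.20 ≈ 82.9 mL/min
Patient B: CrCl = (140 − 23) × 49.4 / (72 × 3) = 5779.8 / 216.00 ≈ 26.8 mL/min
|82.9 − 26.8| = 56.1 mL/min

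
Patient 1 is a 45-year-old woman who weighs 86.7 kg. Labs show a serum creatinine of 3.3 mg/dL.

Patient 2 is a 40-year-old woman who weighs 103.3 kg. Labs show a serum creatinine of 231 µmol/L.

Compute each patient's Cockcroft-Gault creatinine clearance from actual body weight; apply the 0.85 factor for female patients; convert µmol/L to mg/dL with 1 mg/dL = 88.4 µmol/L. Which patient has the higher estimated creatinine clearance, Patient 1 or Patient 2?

Patient 1: CrCl = (140 − 45) × 86.7 / (72 × 3.3) × 0.85 = 8236.5 / 237.60 × 0.85 ≈ 29.5 mL/min
Patient 2: SCr = 231 / 88.4 = 2.613 mg/dL
Patient 2: CrCl = (140 − 40) × 103.3 / (72 × 2.613) × 0.85 = 10330.0 / 188.14 × 0.85 ≈ 46.7 mL/min
29.5 vs 46.7 mL/min → Patient 2 is higher.

Patient 2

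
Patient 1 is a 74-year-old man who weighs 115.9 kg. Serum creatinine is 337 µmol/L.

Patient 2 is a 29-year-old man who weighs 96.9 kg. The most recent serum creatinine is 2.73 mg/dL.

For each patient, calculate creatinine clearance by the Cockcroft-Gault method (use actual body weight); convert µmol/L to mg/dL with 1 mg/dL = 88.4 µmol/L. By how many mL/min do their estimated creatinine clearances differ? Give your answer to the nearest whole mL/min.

27 mL/min

Patient 1: SCr = 337 / 88.4 = 3.812 mg/dL
Patient 1: CrCl = (140 − 74) × 115.9 / (72 × 3.812) = 7649.4 / 274.46 ≈ 27.9 mL/min
Patient 2: CrCl = (140 − 29) × 96.9 / (72 × 2.73) = 10755.9 / 196.56 ≈ 54.7 mL/min
|27.9 − 54.7| = 26.8 mL/min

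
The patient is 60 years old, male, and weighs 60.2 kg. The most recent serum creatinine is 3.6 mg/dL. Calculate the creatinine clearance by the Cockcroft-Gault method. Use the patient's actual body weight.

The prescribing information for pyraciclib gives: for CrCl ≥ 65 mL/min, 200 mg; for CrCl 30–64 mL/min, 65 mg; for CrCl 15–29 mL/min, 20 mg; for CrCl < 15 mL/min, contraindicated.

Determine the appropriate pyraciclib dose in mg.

CrCl = (140 − 60) × 60.2 / (72 × 3.6) = 4816.0 / 259.20 ≈ 18.6 mL/min
CrCl ≈ 19 mL/min → bracket 15–29 mL/min.
Dose for this bracket: 20 mg.

20 mg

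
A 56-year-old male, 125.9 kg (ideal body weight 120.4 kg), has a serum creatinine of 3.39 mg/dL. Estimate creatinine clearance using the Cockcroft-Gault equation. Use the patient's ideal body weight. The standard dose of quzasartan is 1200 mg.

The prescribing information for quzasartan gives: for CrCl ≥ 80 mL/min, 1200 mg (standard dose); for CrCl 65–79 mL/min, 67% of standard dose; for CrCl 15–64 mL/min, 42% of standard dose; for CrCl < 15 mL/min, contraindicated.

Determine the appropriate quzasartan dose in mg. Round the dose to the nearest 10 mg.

500 mg

CrCl = (140 − 56) × 120.4 / (72 × 3.39) = 10113.6 / 244.08 ≈ 41.4 mL/min
CrCl ≈ 41 mL/min → bracket 15–64 mL/min.
42% of 1200 mg = 504 mg → 500 mg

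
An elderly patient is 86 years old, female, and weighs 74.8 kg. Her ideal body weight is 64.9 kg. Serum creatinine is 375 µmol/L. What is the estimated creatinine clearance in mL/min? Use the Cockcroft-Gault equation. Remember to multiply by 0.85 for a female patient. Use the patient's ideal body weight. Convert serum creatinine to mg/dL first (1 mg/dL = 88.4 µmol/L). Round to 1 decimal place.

SCr = 375 / 88.4 = 4.242 mg/dL
CrCl = (140 − 86) × 64.9 / (72 × 4.242) × 0.85 = 3504.6 / 305.42 × 0.85 ≈ 9.8 mL/min

9.8 mL/min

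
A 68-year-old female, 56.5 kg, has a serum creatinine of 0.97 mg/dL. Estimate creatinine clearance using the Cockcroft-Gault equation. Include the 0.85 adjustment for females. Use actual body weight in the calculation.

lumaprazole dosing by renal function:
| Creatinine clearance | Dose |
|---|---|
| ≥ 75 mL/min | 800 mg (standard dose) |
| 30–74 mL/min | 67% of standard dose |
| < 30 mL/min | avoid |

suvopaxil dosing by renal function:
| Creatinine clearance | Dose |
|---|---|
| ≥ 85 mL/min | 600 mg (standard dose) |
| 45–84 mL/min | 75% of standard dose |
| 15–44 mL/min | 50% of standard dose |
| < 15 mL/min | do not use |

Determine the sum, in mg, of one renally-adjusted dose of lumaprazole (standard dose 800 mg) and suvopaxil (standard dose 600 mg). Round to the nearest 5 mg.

985 mg

CrCl = (140 − 68) × 56.5 / (72 × 0.97) × 0.85 = 4068.0 / 69.84 × 0.85 ≈ 49.5 mL/min
CrCl ≈ 50 mL/min.
lumaprazole: 30–74 mL/min → 67% of 800 mg = 536 mg.
suvopaxil: 45–84 mL/min → 75% of 600 mg = 450 mg.
Total = 536 + 450 = 986 mg.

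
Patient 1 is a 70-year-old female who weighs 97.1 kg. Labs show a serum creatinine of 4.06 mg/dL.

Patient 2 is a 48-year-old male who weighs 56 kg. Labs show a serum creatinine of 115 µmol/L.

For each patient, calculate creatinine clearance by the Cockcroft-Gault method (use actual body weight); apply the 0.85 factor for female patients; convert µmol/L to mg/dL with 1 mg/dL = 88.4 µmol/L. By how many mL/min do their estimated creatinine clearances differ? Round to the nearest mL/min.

35 mL/min

Patient 1: CrCl = (140 − 70) × 97.1 / (72 × 4.06) × 0.85 = 6797.0 / 292.32 × 0.85 ≈ 19.8 mL/min
Patient 2: SCr = 115 / 88.4 = 1.301 mg/dL
Patient 2: CrCl = (140 − 48) × 56 / (72 × 1.301) = 5152.0 / 93.67 ≈ 55.0 mL/min
|19.8 − 55.0| = 35.2 mL/min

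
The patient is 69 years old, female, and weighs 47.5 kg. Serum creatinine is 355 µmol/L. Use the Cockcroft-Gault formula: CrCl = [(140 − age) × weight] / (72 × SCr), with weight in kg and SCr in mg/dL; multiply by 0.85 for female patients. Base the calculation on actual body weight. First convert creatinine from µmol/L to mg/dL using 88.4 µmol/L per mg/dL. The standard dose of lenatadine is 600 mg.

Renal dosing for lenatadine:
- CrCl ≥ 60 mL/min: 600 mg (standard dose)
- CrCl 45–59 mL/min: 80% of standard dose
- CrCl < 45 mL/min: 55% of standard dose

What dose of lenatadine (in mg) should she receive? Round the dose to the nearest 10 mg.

SCr = 355 / 88.4 = 4.016 mg/dL
CrCl = (140 − 69) × 47.5 / (72 × 4.016) × 0.85 = 3372.5 / 289.15 × 0.85 ≈ 9.9 mL/min
CrCl ≈ 10 mL/min → bracket < 45 mL/min.
55% of 600 mg = 330 mg

330 mg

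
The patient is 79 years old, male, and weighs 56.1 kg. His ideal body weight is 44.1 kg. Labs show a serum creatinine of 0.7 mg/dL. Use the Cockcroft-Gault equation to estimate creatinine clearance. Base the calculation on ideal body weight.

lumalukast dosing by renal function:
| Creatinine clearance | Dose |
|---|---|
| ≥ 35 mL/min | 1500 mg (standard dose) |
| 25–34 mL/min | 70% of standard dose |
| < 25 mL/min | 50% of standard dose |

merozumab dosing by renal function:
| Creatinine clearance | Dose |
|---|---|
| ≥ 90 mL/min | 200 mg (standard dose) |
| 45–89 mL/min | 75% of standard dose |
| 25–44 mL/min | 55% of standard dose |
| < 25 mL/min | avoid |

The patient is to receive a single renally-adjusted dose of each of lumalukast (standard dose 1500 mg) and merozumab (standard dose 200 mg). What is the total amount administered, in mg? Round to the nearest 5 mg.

CrCl = (140 − 79) × 44.1 / (72 × 0.7) = 2690.1 / 50.40 ≈ 53.4 mL/min
CrCl ≈ 53 mL/min.
lumalukast: ≥ 35 mL/min → 100% of 1500 mg = 1500 mg.
merozumab: 45–89 mL/min → 75% of 200 mg = 150 mg.
Total = 1500 + 150 = 1650 mg.

1650 mg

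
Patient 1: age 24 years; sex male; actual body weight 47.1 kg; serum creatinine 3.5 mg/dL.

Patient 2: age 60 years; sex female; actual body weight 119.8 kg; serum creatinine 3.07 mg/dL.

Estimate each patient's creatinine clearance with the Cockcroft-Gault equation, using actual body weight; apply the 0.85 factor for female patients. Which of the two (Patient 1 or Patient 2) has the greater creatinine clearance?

Patient 1: CrCl = (140 − 24) × 47.1 / (72 × 3.5) = 5463.6 / 252.00 ≈ 21.7 mL/min
Patient 2: CrCl = (140 − 60) × 119.8 / (72 × 3.07) × 0.85 = 9584.0 / 221.04 × 0.85 ≈ 36.9 mL/min
21.7 vs 36.9 mL/min → Patient 2 is higher.

Patient 2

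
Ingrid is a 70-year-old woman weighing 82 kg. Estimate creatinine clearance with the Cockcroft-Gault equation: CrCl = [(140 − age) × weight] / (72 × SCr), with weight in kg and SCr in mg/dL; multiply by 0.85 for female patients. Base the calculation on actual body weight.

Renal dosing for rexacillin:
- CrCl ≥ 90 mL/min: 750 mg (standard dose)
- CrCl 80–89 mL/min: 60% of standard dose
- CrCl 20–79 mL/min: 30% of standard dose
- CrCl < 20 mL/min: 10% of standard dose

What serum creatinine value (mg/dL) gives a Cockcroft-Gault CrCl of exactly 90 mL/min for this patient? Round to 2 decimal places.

Standard dose requires CrCl ≥ 90 mL/min.
Set (140 − 70) × 82 × 0.85 / (72 × SCr) = 90
SCr = (140 − 70) × 82 × 0.85 / (72 × 90) = 0.753 mg/dL

0.75 mg/dL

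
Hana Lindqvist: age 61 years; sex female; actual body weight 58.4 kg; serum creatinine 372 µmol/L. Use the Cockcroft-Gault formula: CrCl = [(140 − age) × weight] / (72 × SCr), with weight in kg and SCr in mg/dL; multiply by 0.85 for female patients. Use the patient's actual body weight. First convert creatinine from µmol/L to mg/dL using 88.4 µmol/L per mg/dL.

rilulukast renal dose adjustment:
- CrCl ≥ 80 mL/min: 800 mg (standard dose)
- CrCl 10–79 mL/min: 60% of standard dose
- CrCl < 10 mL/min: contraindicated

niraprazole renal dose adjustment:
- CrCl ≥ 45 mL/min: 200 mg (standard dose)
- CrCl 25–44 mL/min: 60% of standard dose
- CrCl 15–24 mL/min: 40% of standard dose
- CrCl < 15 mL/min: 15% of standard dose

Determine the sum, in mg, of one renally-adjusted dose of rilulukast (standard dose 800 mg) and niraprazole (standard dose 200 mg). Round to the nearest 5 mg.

SCr = 372 / 88.4 = 4.208 mg/dL
CrCl = (140 − 61) × 58.4 / (72 × 4.208) × 0.85 = 4613.6 / 302.98 × 0.85 ≈ 12.9 mL/min
CrCl ≈ 13 mL/min.
rilulukast: 10–79 mL/min → 60% of 800 mg = 480 mg.
niraprazole: < 15 mL/min → 15% of 200 mg = 30 mg.
Total = 480 + 30 = 510 mg.

510 mg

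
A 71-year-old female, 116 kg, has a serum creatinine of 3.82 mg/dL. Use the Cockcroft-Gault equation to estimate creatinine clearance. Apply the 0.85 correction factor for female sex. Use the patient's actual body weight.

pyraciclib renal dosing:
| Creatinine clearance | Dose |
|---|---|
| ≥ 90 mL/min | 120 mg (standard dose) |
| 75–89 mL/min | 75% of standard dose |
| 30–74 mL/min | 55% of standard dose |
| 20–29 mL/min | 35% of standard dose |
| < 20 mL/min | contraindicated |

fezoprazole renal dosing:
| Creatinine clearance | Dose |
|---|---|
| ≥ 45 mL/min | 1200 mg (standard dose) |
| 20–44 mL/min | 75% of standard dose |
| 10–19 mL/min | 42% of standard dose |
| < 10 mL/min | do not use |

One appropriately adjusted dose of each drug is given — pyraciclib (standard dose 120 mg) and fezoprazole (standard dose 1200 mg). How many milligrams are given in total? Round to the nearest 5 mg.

940 mg

CrCl = (140 − 71) × 116 / (72 × 3.82) × 0.85 = 8004.0 / 275.04 × 0.85 ≈ 24.7 mL/min
CrCl ≈ 25 mL/min.
pyraciclib: 20–29 mL/min → 35% of 120 mg = 42 mg.
fezoprazole: 20–44 mL/min → 75% of 1200 mg = 900 mg.
Total = 42 + 900 = 942 mg.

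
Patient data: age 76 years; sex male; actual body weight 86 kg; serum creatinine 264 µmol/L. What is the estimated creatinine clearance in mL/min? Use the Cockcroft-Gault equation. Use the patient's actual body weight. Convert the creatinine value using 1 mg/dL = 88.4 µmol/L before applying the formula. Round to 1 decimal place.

25.6 mL/min

SCr = 264 / 88.4 = 2.986 mg/dL
CrCl = (140 − 76) × 86 / (72 × 2.986) = 5504.0 / 214.99 ≈ 25.6 mL/min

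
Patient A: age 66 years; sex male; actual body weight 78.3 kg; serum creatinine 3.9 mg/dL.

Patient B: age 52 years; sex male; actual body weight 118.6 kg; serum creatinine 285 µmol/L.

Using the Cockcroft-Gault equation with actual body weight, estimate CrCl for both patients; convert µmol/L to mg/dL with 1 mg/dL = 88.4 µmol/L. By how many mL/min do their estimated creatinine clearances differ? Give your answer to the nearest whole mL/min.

Patient A: CrCl = (140 − 66) × 78.3 / (72 × 3.9) = 5794.2 / 280.80 ≈ 20.6 mL/min
Patient B: SCr = 285 / 88.4 = 3.224 mg/dL
Patient B: CrCl = (140 − 52) × 118.6 / (72 × 3.224) = 10436.8 / 232.13 ≈ 45.0 mL/min
|20.6 − 45.0| = 24.4 mL/min

24 mL/min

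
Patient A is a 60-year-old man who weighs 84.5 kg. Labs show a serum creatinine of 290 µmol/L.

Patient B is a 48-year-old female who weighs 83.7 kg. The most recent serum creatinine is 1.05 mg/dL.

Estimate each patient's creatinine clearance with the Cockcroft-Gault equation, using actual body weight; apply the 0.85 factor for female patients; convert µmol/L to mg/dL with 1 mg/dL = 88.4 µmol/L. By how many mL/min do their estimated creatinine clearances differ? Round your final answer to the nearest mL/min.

58 mL/min

Patient A: SCr = 290 / 88.4 = 3.281 mg/dL
Patient A: CrCl = (140 − 60) × 84.5 / (72 × 3.281) = 6760.0 / 236.23 ≈ 28.6 mL/min
Patient B: CrCl = (140 − 48) × 83.7 / (72 × 1.05) × 0.85 = 7700.4 / 75.60 × 0.85 ≈ 86.6 mL/min
|28.6 − 86.6| = 58.0 mL/min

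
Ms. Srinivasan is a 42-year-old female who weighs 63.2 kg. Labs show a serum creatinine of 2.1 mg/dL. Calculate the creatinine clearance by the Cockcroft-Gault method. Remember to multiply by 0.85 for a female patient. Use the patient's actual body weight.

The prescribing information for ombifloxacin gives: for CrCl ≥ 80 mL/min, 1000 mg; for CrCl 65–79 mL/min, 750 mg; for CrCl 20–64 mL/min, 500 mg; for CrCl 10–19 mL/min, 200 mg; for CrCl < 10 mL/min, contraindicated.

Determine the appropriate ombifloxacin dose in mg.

500 mg

CrCl = (140 − 42) × 63.2 / (72 × 2.1) × 0.85 = 6193.6 / 151.20 × 0.85 ≈ 34.8 mL/min
CrCl ≈ 35 mL/min → bracket 20–64 mL/min.
Dose for this bracket: 500 mg.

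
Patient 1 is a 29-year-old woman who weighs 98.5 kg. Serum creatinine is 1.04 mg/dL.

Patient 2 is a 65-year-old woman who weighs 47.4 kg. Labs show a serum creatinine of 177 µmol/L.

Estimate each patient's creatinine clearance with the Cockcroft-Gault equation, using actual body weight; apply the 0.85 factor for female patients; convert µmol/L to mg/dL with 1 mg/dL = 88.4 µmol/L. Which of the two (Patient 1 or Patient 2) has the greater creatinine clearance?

Patient 1

Patient 1: CrCl = (140 − 29) × 98.5 / (72 × 1.04) × 0.85 = 10933.5 / 74.88 × 0.85 ≈ 124.1 mL/min
Patient 2: SCr = 177 / 88.4 = 2.002 mg/dL
Patient 2: CrCl = (140 − 65) × 47.4 / (72 × 2.002) × 0.85 = 3555.0 / 144.14 × 0.85 ≈ 21.0 mL/min
124.1 vs 21.0 mL/min → Patient 1 is higher.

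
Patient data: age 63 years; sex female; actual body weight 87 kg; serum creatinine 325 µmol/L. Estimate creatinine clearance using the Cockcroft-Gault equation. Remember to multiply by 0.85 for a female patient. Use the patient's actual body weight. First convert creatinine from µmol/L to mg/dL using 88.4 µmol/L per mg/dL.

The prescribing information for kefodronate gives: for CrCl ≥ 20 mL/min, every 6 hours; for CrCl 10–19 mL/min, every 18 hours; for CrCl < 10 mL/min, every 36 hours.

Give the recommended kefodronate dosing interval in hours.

every 6 hours

SCr = 325 / 88.4 = 3.676 mg/dL
CrCl = (140 − 63) × 87 / (72 × 3.676) × 0.85 = 6699.0 / 264.67 × 0.85 ≈ 21.5 mL/min
CrCl ≈ 22 mL/min → bracket ≥ 20 mL/min → every 6 hours.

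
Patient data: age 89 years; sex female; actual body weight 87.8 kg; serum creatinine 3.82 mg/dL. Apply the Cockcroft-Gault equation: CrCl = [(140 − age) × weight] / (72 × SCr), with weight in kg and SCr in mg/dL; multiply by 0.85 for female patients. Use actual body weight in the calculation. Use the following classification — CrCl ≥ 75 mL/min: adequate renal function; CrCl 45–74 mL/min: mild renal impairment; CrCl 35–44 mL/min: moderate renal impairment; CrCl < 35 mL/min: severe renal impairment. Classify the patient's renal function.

severe renal impairment

CrCl = (140 − 89) × 87.8 / (72 × 3.82) × 0.85 = 4477.8 / 275.04 × 0.85 ≈ 13.8 mL/min
14 mL/min falls in the 'severe renal impairment' range.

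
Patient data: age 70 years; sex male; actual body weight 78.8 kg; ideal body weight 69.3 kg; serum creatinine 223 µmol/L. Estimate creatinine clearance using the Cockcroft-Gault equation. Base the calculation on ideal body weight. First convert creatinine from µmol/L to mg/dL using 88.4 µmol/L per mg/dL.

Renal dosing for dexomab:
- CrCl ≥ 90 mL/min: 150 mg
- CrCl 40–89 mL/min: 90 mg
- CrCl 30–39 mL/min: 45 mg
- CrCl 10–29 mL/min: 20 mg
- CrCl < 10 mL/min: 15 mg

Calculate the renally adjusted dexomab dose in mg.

20 mg

SCr = 223 / 88.4 = 2.523 mg/dL
CrCl = (140 − 70) × 69.3 / (72 × 2.523) = 4851.0 / 181.66 ≈ 26.7 mL/min
CrCl ≈ 27 mL/min → bracket 10–29 mL/min.
Dose for this bracket: 20 mg.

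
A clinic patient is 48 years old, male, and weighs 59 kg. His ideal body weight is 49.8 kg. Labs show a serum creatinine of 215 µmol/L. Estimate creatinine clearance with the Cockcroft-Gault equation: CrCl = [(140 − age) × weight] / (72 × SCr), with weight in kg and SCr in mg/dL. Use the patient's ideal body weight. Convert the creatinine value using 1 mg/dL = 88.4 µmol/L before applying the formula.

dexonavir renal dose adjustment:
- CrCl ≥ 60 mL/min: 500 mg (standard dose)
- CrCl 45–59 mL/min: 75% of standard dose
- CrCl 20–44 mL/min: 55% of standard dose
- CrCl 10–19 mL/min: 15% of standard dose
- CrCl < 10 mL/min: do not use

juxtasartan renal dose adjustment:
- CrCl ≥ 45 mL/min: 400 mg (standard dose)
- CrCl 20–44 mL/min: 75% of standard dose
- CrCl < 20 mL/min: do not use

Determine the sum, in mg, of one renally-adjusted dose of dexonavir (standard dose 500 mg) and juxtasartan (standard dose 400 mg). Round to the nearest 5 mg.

SCr = 215 / 88.4 = 2.432 mg/dL
CrCl = (140 − 48) × 49.8 / (72 × 2.432) = 4581.6 / 175.10 ≈ 26.2 mL/min
CrCl ≈ 26 mL/min.
dexonavir: 20–44 mL/min → 55% of 500 mg = 275 mg.
juxtasartan: 20–44 mL/min → 75% of 400 mg = 300 mg.
Total = 275 + 300 = 575 mg.

575 mg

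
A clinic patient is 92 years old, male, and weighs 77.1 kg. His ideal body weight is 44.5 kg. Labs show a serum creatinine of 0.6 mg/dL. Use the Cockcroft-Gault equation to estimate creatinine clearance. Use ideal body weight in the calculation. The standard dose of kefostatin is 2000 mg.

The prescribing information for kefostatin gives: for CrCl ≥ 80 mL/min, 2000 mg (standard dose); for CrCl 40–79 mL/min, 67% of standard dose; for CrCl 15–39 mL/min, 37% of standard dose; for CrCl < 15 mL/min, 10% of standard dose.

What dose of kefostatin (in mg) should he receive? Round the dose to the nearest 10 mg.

CrCl = (140 − 92) × 44.5 / (72 × 0.6) = 2136.0 / 43.20 ≈ 49.4 mL/min
CrCl ≈ 49 mL/min → bracket 40–79 mL/min.
67% of 2000 mg = 1340 mg

1340 mg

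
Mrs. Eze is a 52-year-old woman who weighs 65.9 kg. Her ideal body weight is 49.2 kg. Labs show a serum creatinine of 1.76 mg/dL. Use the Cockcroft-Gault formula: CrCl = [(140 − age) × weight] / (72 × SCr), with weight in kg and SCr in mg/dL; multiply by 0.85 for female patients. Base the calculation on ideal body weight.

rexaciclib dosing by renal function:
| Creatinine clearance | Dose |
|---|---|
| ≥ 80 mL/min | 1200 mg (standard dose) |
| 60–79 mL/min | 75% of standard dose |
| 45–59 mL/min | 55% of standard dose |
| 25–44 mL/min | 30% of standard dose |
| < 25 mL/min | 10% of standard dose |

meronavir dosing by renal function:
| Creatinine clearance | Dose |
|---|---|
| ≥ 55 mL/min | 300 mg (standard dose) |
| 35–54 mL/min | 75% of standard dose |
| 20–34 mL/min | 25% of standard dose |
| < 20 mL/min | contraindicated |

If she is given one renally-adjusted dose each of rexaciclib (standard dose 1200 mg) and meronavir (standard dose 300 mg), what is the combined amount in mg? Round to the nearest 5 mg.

435 mg

CrCl = (140 − 52) × 49.2 / (72 × 1.76) × 0.85 = 4329.6 / 126.72 × 0.85 ≈ 29.0 mL/min
CrCl ≈ 29 mL/min.
rexaciclib: 25–44 mL/min → 30% of 1200 mg = 360 mg.
meronavir: 20–34 mL/min → 25% of 300 mg = 75 mg.
Total = 360 + 75 = 435 mg.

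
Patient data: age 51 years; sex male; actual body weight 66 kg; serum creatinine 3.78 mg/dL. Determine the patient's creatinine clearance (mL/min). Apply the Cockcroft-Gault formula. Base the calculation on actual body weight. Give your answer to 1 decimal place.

21.6 mL/min

CrCl = (140 − 51) × 66 / (72 × 3.78) = 5874.0 / 272.16 ≈ 21.6 mL/min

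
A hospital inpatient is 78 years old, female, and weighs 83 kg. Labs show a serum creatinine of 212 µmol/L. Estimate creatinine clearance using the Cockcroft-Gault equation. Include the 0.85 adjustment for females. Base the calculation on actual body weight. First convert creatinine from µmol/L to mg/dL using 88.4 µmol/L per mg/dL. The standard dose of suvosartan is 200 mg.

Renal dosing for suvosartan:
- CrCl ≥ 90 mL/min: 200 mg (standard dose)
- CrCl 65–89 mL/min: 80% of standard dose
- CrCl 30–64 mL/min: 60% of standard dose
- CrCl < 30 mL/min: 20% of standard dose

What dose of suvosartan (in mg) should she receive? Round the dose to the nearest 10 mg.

SCr = 212 / 88.4 = 2.398 mg/dL
CrCl = (140 − 78) × 83 / (72 × 2.398) × 0.85 = 5146.0 / 172.66 × 0.85 ≈ 25.3 mL/min
CrCl ≈ 25 mL/min → bracket < 30 mL/min.
20% of 200 mg = 40 mg

40 mg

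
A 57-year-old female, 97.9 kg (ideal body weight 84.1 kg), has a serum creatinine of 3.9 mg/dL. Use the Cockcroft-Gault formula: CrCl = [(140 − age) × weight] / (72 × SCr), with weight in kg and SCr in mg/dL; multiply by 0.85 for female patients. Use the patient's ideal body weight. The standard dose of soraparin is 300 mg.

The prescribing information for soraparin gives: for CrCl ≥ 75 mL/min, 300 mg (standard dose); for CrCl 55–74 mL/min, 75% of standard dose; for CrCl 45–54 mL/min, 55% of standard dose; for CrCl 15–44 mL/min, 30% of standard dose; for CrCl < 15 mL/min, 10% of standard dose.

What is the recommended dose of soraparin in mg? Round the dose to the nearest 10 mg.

90 mg

CrCl = (140 − 57) × 84.1 / (72 × 3.9) × 0.85 = 6980.3 / 280.80 × 0.85 ≈ 21.1 mL/min
CrCl ≈ 21 mL/min → bracket 15–44 mL/min.
30% of 300 mg = 90 mg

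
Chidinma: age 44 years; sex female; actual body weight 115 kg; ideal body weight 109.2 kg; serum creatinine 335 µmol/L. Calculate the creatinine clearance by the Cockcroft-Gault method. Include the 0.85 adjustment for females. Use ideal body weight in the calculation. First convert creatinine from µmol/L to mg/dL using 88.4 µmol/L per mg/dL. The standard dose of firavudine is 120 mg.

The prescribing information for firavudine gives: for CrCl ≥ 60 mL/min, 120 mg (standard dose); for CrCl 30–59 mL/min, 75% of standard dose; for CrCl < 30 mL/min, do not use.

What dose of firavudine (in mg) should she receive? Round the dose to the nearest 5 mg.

90 mg

SCr = 335 / 88.4 = 3.79 mg/dL
CrCl = (140 − 44) × 109.2 / (72 × 3.79) × 0.85 = 10483.2 / 272.88 × 0.85 ≈ 32.7 mL/min
CrCl ≈ 33 mL/min → bracket 30–59 mL/min.
75% of 120 mg = 90 mg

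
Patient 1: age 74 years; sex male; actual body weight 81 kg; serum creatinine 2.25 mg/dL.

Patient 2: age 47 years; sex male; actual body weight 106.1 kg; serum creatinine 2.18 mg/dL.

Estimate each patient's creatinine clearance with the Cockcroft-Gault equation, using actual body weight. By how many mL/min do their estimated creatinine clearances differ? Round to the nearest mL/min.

30 mL/min

Patient 1: CrCl = (140 − 74) × 81 / (72 × 2.25) = 5346.0 / 162.00 ≈ 33.0 mL/min
Patient 2: CrCl = (140 − 47) × 106.1 / (72 × 2.18) = 9867.3 / 156.96 ≈ 62.9 mL/min
|33.0 − 62.9| = 29.9 mL/min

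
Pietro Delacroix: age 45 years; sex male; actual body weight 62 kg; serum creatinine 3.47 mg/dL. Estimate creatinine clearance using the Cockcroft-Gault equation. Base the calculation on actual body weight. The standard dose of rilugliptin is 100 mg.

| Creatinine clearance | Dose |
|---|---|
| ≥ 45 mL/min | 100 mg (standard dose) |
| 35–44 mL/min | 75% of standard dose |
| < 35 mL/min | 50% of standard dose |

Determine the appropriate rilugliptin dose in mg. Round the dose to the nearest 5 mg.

CrCl = (140 − 45) × 62 / (72 × 3.47) = 5890.0 / 249.84 ≈ 23.6 mL/min
CrCl ≈ 24 mL/min → bracket < 35 mL/min.
50% of 100 mg = 50 mg

50 mg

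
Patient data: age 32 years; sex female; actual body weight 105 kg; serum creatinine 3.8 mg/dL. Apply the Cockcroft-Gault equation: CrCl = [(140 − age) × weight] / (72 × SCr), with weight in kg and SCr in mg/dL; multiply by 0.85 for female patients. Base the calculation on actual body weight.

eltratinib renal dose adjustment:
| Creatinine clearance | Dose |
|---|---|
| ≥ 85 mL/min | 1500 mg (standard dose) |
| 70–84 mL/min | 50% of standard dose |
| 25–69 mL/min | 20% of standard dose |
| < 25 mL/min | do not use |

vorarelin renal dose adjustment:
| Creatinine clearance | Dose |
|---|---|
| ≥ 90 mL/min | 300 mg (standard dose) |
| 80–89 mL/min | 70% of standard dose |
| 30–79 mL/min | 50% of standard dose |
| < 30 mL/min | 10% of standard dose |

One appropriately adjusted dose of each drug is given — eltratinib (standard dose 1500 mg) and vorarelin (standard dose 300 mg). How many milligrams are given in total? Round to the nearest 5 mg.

450 mg

CrCl = (140 − 32) × 105 / (72 × 3.8) × 0.85 = 11340.0 / 273.60 × 0.85 ≈ 35.2 mL/min
CrCl ≈ 35 mL/min.
eltratinib: 25–69 mL/min → 20% of 1500 mg = 300 mg.
vorarelin: 30–79 mL/min → 50% of 300 mg = 150 mg.
Total = 300 + 150 = 450 mg.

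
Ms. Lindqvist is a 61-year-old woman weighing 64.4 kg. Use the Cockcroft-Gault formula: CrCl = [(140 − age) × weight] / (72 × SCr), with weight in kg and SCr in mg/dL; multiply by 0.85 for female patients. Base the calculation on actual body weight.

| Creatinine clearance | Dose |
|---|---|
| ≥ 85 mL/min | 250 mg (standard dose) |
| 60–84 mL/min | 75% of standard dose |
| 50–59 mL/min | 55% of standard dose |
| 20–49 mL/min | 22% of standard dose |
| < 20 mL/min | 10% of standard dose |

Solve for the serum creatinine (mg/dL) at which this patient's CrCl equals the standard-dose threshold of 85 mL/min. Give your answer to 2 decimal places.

0.71 mg/dL

Standard dose requires CrCl ≥ 85 mL/min.
Set (140 − 61) × 64.4 × 0.85 / (72 × SCr) = 85
SCr = (140 − 61) × 64.4 × 0.85 / (72 × 85) = 0.707 mg/dL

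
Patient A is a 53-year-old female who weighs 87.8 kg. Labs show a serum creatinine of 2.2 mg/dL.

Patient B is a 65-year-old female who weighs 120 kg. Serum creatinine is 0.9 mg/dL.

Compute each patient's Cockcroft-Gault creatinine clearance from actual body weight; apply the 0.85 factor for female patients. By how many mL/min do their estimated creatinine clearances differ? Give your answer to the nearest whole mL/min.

77 mL/min

Patient A: CrCl = (140 − 53) × 87.8 / (72 × 2.2) × 0.85 = 7638.6 / 158.40 × 0.85 ≈ 41.0 mL/min
Patient B: CrCl = (140 − 65) × 120 / (72 × 0.9) × 0.85 = 9000.0 / 64.80 × 0.85 ≈ 118.1 mL/min
|41.0 − 118.1| = 77.1 mL/min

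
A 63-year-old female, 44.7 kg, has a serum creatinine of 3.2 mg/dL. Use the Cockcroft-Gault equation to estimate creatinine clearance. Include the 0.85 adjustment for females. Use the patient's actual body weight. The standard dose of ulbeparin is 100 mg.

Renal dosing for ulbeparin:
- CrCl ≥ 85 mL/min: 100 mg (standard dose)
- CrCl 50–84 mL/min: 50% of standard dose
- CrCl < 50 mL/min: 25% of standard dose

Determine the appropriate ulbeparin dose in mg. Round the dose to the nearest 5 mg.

25 mg

CrCl = (140 − 63) × 44.7 / (72 × 3.2) × 0.85 = 3441.9 / 230.40 × 0.85 ≈ 12.7 mL/min
CrCl ≈ 13 mL/min → bracket < 50 mL/min.
25% of 100 mg = 25 mg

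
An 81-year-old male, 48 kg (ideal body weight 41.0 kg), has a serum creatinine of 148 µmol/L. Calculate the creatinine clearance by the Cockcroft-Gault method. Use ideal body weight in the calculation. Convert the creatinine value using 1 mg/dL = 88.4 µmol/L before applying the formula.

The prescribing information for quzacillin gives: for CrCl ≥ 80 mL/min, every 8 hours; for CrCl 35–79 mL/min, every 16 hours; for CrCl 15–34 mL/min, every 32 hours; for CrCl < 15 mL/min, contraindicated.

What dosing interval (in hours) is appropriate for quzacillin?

every 32 hours

SCr = 148 / 88.4 = 1.674 mg/dL
CrCl = (140 − 81) × 41 / (72 × 1.674) = 2419.0 / 120.53 ≈ 20.1 mL/min
CrCl ≈ 20 mL/min → bracket 15–34 mL/min → every 32 hours.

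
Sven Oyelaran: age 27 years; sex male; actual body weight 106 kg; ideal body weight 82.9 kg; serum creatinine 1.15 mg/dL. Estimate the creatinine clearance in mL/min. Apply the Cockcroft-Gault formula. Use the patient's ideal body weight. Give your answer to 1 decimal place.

113.1 mL/min

CrCl = (140 − 27) × 82.9 / (72 × 1.15) = 9367.7 / 82.80 ≈ 113.1 mL/min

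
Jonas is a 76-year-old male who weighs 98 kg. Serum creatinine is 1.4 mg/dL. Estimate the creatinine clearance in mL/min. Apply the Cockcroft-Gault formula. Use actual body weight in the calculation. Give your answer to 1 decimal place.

CrCl = (140 − 76) × 98 / (72 × 1.4) = 6272.0 / 100.80 ≈ 62.2 mL/min

62.2 mL/min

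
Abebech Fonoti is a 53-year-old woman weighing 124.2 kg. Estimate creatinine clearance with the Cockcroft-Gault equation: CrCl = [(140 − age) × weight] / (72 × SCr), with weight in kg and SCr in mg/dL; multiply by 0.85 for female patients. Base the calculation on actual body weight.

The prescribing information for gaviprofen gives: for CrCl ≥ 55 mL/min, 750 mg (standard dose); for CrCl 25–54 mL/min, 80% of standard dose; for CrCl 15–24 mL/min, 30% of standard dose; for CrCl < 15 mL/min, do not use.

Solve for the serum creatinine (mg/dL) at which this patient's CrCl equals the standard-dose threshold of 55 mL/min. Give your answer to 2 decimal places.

2.32 mg/dL

Standard dose requires CrCl ≥ 55 mL/min.
Set (140 − 53) × 124.2 × 0.85 / (72 × SCr) = 55
SCr = (140 − 53) × 124.2 × 0.85 / (72 × 55) = 2.319 mg/dL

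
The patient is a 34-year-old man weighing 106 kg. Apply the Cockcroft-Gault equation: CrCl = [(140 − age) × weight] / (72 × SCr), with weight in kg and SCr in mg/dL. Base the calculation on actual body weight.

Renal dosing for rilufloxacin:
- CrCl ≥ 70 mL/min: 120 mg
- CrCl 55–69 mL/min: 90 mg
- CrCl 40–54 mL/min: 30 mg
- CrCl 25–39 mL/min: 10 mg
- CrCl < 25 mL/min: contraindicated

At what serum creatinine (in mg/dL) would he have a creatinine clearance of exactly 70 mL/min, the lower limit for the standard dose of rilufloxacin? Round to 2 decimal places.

2.23 mg/dL

Standard dose requires CrCl ≥ 70 mL/min.
Set (140 − 34) × 106 / (72 × SCr) = 70
SCr = (140 − 34) × 106 / (72 × 70) = 2.229 mg/dL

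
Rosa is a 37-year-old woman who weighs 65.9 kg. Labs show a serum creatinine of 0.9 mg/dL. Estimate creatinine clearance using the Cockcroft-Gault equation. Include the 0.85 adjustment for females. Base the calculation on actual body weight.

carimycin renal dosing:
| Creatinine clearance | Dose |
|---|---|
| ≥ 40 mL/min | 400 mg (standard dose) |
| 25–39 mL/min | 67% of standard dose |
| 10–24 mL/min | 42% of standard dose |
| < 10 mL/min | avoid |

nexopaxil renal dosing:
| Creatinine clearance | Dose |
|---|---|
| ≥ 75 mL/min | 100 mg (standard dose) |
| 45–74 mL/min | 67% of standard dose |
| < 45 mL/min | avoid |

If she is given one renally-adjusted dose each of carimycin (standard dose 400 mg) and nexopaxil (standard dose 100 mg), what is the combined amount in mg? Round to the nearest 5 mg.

CrCl = (140 − 37) × 65.9 / (72 × 0.9) × 0.85 = 6787.7 / 64.80 × 0.85 ≈ 89.0 mL/min
CrCl ≈ 89 mL/min.
carimycin: ≥ 40 mL/min → 100% of 400 mg = 400 mg.
nexopaxil: ≥ 75 mL/min → 100% of 100 mg = 100 mg.
Total = 400 + 100 = 500 mg.

500 mg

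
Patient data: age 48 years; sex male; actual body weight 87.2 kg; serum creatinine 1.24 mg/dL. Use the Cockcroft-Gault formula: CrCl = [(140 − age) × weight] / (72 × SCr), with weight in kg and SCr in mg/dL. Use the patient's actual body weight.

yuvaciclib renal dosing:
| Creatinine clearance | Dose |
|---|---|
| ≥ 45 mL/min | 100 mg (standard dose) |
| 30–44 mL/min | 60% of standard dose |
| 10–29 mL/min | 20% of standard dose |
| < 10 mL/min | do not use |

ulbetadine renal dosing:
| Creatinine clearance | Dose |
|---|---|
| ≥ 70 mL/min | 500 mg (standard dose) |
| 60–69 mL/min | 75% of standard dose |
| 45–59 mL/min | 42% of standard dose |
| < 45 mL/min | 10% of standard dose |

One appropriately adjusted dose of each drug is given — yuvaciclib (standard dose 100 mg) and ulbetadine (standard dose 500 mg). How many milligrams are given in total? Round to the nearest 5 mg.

CrCl = (140 − 48) × 87.2 / (72 × 1.24) = 8022.4 / 89.28 ≈ 89.9 mL/min
CrCl ≈ 90 mL/min.
yuvaciclib: ≥ 45 mL/min → 100% of 100 mg = 100 mg.
ulbetadine: ≥ 70 mL/min → 100% of 500 mg = 500 mg.
Total = 100 + 500 = 600 mg.

600 mg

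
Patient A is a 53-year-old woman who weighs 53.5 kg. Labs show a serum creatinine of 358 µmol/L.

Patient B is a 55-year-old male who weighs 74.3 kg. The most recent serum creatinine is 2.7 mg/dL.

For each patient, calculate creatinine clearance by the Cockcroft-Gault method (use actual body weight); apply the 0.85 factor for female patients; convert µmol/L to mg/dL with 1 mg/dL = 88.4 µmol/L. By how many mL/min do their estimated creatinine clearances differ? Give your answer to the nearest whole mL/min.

Patient A: SCr = 358 / 88.4 = 4.05 mg/dL
Patient A: CrCl = (140 − 53) × 53.5 / (72 × 4.05) × 0.85 = 4654.5 / 291.60 × 0.85 ≈ 13.6 mL/min
Patient B: CrCl = (140 − 55) × 74.3 / (72 × 2.7) = 6315.5 / 194.40 ≈ 32.5 mL/min
|13.6 − 32.5| = 18.9 mL/min

19 mL/min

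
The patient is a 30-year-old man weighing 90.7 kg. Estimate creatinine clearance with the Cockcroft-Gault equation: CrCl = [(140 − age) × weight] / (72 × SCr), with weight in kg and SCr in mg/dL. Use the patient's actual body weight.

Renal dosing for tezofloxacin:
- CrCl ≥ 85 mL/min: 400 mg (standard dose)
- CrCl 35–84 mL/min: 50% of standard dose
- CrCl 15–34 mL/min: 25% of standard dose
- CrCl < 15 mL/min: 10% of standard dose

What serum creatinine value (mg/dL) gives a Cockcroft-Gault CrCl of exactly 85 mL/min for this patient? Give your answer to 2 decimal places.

Standard dose requires CrCl ≥ 85 mL/min.
Set (140 − 30) × 90.7 / (72 × SCr) = 85
SCr = (140 − 30) × 90.7 / (72 × 85) = 1.630 mg/dL

1.63 mg/dL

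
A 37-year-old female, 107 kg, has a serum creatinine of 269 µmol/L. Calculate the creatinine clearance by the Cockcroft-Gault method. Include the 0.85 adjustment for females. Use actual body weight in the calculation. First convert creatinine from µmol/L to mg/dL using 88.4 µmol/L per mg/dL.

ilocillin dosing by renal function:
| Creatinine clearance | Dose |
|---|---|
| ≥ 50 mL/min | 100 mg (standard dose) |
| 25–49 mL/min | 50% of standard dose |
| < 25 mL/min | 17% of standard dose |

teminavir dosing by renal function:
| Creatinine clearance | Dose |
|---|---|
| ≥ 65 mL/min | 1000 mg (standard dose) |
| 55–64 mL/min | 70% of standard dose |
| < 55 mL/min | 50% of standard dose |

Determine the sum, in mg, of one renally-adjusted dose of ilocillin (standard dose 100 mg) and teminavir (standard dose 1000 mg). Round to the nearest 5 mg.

550 mg

SCr = 269 / 88.4 = 3.043 mg/dL
CrCl = (140 − 37) × 107 / (72 × 3.043) × 0.85 = 11021.0 / 219.10 × 0.85 ≈ 42.8 mL/min
CrCl ≈ 43 mL/min.
ilocillin: 25–49 mL/min → 50% of 100 mg = 50 mg.
teminavir: < 55 mL/min → 50% of 1000 mg = 500 mg.
Total = 50 + 500 = 550 mg.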